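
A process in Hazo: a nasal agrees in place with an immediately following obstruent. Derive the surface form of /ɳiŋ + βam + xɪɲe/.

The rule targets /ŋ/ (voiced velar nasal), which sits before the trigger /β/ (bilabial).
The voiced bilabial nasal is [m], so /ŋ/ → [m].
The same rule applies at the second boundary: /m/ → [ŋ] next to /x/.

[ɳimβaŋxɪɲe]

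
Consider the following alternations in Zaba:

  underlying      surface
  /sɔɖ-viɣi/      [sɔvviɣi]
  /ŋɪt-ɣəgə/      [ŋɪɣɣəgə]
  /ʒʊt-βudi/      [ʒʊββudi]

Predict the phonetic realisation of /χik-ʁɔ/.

[χiʁʁɔ]

The data show regressive total assimilation (/ɖ/ → [v] before /v/; /t/ → [ɣ] before /ɣ/; /t/ → [β] before /β/): in every case the target segment becomes identical to its following neighbour, copying more than a single feature.
/k/ is the segment targeted by the rule; it sits immediately before /ʁ/, so it assimilates completely and surfaces as [ʁ].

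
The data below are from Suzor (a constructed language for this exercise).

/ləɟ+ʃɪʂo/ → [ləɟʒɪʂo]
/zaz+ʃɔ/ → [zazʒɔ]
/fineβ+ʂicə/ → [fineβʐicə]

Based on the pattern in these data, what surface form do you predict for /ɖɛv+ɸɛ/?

The data show progressive voicing assimilation: /ʃ/ → [ʒ] after /ɟ/; /ʃ/ → [ʒ] after /z/; /ʂ/ → [ʐ] after /β/. In each pair only voicing changes, matching the preceding consonant, while place and manner stay constant.
/ɸ/ is a voiceless bilabial fricative. The preceding trigger /v/ is voiced, so /ɸ/ must become voiced as well.
Changing only its voicing to voiced gives [β] — the voiced bilabial fricative.

[ɖɛvβɛ]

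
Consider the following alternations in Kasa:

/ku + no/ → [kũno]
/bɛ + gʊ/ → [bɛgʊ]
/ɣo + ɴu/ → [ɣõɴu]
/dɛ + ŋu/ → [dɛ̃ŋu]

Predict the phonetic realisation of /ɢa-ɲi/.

The data show regressive nasality assimilation (vowel nasalisation): /u/ → [ũ] before /n/; /o/ → [õ] before /ɴ/; /ɛ/ → [ɛ̃] before /ŋ/ — a vowel is nasalised by an immediately following nasal consonant.
No change occurs in [bɛgʊ] because the vowel at the boundary is adjacent to an oral consonant, not a nasal (/ɛ/ next to /g/).
The vowel /a/ is adjacent to the following nasal /ɲ/, so it acquires [+nasal] and surfaces as [ã].

[ɢãɲi]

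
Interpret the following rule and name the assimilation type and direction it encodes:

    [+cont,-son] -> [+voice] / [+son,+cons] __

progressive voicing assimilation

The target ([+cont,-son], fricatives) acquires [+voice] next to a sonorant consonant ([+son,+cons]) — it takes on the voicing of its neighbour, so the feature that spreads is voicing.
Since the environment is written before the underscore, the trigger precedes the target; the direction is progressive.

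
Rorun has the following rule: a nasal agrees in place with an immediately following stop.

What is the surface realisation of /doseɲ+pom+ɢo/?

The rule targets /ɲ/ (voiced palatal nasal), which sits before the trigger /p/ (bilabial).
Changing only its place to bilabial gives [m] — the voiced bilabial nasal.
The same rule applies at the second boundary: /m/ → [ɴ] next to /ɢ/.

[dosempoɴɢo]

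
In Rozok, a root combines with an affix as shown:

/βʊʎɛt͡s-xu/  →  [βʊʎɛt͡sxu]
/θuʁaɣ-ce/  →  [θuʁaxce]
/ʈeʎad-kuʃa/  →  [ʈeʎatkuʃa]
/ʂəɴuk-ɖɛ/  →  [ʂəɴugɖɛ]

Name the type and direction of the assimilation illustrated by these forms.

regressive voicing assimilation

Comparing underlying and surface forms, /ɣ/ → [x] is the alternation; the neighbouring /c/ is constant.
/ɣ/ is voiced while /c/ is voiceless; the output [x] is voiceless, matching the trigger — so the feature that spreads is voicing.
Place and manner are unchanged, so the assimilation is partial, not total.
The same holds elsewhere in the data: /d/ → [t] before /k/ (voiced → voiceless, matching voiceless); /k/ → [g] before /ɖ/ (voiceless → voiced, matching voiced) — only voicing changes, and always toward the following segment.
Nothing changes in [βʊʎɛt͡sxu]: there the adjacent consonants already agree in voicing (/t͡s/ and /x/ are both voiceless), so this form is consistent with the same rule.
Since the segment that changes precedes the conditioning segment, the assimilation is regressive.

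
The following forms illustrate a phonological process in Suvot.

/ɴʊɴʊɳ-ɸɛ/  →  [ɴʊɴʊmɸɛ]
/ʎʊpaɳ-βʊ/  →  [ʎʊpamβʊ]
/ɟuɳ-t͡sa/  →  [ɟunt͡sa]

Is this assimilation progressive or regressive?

Underlying /ɳ/ is realised as [m] next to /ɸ/; /ɸ/ itself does not change.
/ɳ/ is retroflex while /ɸ/ is bilabial; the output [m] is bilabial, matching the trigger — so the feature that spreads is place.
The other alternating forms pattern the same way: /ɳ/ → [m] before /β/ (retroflex → bilabial, matching bilabial); /ɳ/ → [n] before /t͡s/ (retroflex → alveolar, matching alveolar) — only place changes, and always toward the following segment.
The trigger is the following segment, so the direction is regressive (anticipatory).

regressive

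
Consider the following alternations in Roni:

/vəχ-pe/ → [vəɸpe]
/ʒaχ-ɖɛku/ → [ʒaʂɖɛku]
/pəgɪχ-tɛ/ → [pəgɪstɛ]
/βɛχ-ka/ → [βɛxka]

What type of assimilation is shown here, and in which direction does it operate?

regressive place assimilation

The segment that alternates is /χ/, which surfaces as [ɸ] when adjacent to /p/.
/χ/ is uvular while /p/ is bilabial; the output [ɸ] is bilabial, matching the trigger — so the feature that spreads is place.
Manner and voice are unchanged, so the assimilation is partial, not total.
The same holds elsewhere in the data: /χ/ → [ʂ] before /ɖ/ (uvular → retroflex, matching retroflex); /χ/ → [s] before /t/ (uvular → alveolar, matching alveolar); /χ/ → [x] before /k/ (uvular → velar, matching velar) — only place changes, and always toward the following segment.
Since the segment that changes precedes the conditioning segment, the assimilation is regressive.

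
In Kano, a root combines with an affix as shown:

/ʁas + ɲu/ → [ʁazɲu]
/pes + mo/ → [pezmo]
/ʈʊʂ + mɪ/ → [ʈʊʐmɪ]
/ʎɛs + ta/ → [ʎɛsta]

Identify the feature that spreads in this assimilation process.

The segment that alternates is /s/, which surfaces as [z] when adjacent to /ɲ/.
/s/ is voiceless while /ɲ/ is voiced; the output [z] is voiced, matching the trigger — so the feature that spreads is voicing.
Checking the remaining alternations: /s/ → [z] before /m/ (voiceless → voiced, matching voiced); /ʂ/ → [ʐ] before /m/ (voiceless → voiced, matching voiced) — only voicing changes, and always toward the following segment.
No alternation appears in [ʎɛsta]: there the adjacent consonants already agree in voicing (/s/ and /t/ are both voiceless), so this form is consistent with the same rule.

voicing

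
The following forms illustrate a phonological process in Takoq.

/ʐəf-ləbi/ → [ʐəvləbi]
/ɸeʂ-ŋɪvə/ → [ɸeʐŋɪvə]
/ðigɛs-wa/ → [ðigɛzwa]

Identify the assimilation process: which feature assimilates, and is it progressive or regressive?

Underlying /f/ is realised as [v] next to /l/; /l/ itself does not change.
/f/ is voiceless while /l/ is voiced; the output [v] is voiced, matching the trigger — so the feature that spreads is voicing.
Place and manner are unchanged, so the assimilation is partial, not total.
Checking the remaining alternations: /ʂ/ → [ʐ] before /ŋ/ (voiceless → voiced, matching voiced); /s/ → [z] before /w/ (voiceless → voiced, matching voiced) — only voicing changes, and always toward the following segment.
Since the segment that changes precedes the conditioning segment, the assimilation is regressive.

regressive voicing assimilation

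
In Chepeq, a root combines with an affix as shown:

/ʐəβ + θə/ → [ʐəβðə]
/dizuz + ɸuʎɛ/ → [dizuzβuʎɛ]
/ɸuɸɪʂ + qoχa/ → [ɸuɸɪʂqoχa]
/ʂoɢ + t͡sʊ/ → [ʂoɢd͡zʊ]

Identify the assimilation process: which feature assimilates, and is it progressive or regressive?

The segment that alternates is /θ/, which surfaces as [ð] when adjacent to /β/.
The change voiceless → voiced matches the voicing of the preceding /β/, identifying this as voicing assimilation.
Place and manner are unchanged, so the assimilation is partial, not total.
Checking the remaining alternations: /ɸ/ → [β] after /z/ (voiceless → voiced, matching voiced); /t͡s/ → [d͡z] after /ɢ/ (voiceless → voiced, matching voiced) — only voicing changes, and always toward the preceding segment.
Nothing changes in [ɸuɸɪʂqoχa]: there the adjacent consonants already agree in voicing (/q/ and /ʂ/ are both voiceless), so this form is consistent with the same rule.
Since the segment that changes follows the conditioning segment, the assimilation is progressive.

progressive voicing assimilation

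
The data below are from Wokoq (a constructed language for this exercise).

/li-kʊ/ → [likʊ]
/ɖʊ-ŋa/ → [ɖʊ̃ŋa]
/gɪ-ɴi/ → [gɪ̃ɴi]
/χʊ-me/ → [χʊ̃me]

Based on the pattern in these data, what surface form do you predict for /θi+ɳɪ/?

[θĩɳɪ]

The data show regressive nasality assimilation (vowel nasalisation): /ʊ/ → [ʊ̃] before /ŋ/; /ɪ/ → [ɪ̃] before /ɴ/; /ʊ/ → [ʊ̃] before /m/ — a vowel is nasalised by an immediately following nasal consonant.
No change occurs in [likʊ] because the vowel at the boundary is adjacent to an oral consonant, not a nasal (/i/ next to /k/).
The vowel /i/ is adjacent to the following nasal /ɳ/, so it acquires [+nasal] and surfaces as [ĩ].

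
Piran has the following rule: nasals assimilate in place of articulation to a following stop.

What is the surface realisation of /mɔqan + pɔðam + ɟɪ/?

[mɔqampɔðaɲɟɪ]

/n/ is a voiced alveolar nasal. The following trigger /p/ is bilabial, so /n/ must become bilabial as well.
A voiced bilabial nasal is [m], so the surface segment is [m].
At the second juncture, /m/ likewise becomes [ɲ] adjacent to /ɟ/.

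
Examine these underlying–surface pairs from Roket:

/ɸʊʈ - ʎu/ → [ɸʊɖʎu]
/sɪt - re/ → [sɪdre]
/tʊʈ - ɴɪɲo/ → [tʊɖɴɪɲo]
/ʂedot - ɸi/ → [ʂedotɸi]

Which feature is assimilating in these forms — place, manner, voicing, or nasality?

The segment that alternates is /ʈ/, which surfaces as [ɖ] when adjacent to /ʎ/.
The change voiceless → voiced matches the voicing of the following /ʎ/, identifying this as voicing assimilation.
The same holds elsewhere in the data: /t/ → [d] before /r/ (voiceless → voiced, matching voiced); /ʈ/ → [ɖ] before /ɴ/ (voiceless → voiced, matching voiced) — only voicing changes, and always toward the following segment.
Nothing changes in [ʂedotɸi]: there the adjacent consonants already agree in voicing (/t/ and /ɸ/ are both voiceless), so this form is consistent with the same rule.

voicing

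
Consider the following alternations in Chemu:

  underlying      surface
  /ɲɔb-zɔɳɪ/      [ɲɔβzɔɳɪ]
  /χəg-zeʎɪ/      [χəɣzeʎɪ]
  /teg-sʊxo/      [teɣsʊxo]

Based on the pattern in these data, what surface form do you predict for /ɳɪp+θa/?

The data show regressive manner assimilation: /b/ → [β] before /z/; /g/ → [ɣ] before /z/; /g/ → [ɣ] before /s/. In each pair only manner changes, matching the following consonant, while place and voice stay constant.
The rule targets /p/ (voiceless bilabial stop), which sits before the trigger /θ/ (fricative).
Changing only its manner to fricative gives [ɸ] — the voiceless bilabial fricative.

[ɳɪɸθa]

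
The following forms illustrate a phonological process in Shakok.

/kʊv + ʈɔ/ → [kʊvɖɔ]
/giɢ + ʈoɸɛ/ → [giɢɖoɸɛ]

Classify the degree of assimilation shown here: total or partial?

partial assimilation

Comparing underlying and surface forms, /ʈ/ → [ɖ] is the alternation; the neighbouring /v/ is constant.
The change voiceless → voiced matches the voicing of the preceding /v/, identifying this as voicing assimilation.
Place and manner are unchanged, so the assimilation is partial, not total.
The same holds elsewhere in the data: /ʈ/ → [ɖ] after /ɢ/ (voiceless → voiced, matching voiced) — only voicing changes, and always toward the preceding segment.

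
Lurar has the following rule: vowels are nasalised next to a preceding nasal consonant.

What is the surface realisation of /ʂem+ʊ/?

[ʂemʊ̃]

The vowel /ʊ/ is adjacent to the preceding nasal /m/, so it acquires [+nasal] and surfaces as [ʊ̃].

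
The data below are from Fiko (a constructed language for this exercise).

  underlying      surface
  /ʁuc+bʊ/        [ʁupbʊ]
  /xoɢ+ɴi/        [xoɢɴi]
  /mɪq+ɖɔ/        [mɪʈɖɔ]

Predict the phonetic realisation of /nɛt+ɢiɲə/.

The data show regressive place assimilation: /c/ → [p] before /b/; /q/ → [ʈ] before /ɖ/. In each pair only place changes, matching the following consonant, while manner and voice stay constant.
No alternation appears in [xoɢɴi]: there the adjacent consonants already agree in place (/ɢ/ and /ɴ/ are both uvular), so this form is consistent with the same rule.
The rule targets /t/ (voiceless alveolar stop), which sits before the trigger /ɢ/ (uvular).
Changing only its place to uvular gives [q] — the voiceless uvular stop.

[nɛqɢiɲə]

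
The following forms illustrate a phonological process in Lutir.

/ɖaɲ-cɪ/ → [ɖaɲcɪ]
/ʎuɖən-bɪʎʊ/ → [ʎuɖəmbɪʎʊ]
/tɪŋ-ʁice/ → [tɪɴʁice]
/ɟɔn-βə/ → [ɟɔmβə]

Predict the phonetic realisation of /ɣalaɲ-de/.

The data show regressive place assimilation: /n/ → [m] before /b/; /ŋ/ → [ɴ] before /ʁ/; /n/ → [m] before /β/. In each pair only place changes, matching the following consonant, while manner and voice stay constant.
No alternation appears in [ɖaɲcɪ]: there the adjacent consonants already agree in place (/ɲ/ and /c/ are both palatal), so this form is consistent with the same rule.
/ɲ/ is a voiced palatal nasal. The following trigger /d/ is alveolar, so /ɲ/ must become alveolar as well.
Changing only its place to alveolar gives [n] — the voiced alveolar nasal.

[ɣalande]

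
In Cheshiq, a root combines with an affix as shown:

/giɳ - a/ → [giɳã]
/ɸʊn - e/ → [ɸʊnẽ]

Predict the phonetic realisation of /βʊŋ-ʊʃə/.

[βʊŋʊ̃ʃə]

The data show progressive nasality assimilation (vowel nasalisation): /a/ → [ã] after /ɳ/; /e/ → [ẽ] after /n/ — a vowel is nasalised by an immediately preceding nasal consonant.
The vowel /ʊ/ is adjacent to the preceding nasal /ŋ/, so it acquires [+nasal] and surfaces as [ʊ̃].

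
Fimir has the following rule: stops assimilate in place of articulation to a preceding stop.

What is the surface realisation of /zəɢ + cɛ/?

[zəɢqɛ]

/c/ is a voiceless palatal stop. The preceding trigger /ɢ/ is uvular, so /c/ must become uvular as well.
A voiceless uvular stop is [q], so the surface segment is [q].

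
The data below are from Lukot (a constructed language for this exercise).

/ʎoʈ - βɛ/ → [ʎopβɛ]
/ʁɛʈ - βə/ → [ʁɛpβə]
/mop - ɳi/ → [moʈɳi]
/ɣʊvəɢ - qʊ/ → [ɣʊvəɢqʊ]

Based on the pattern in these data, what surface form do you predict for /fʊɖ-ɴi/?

The data show regressive place assimilation: /ʈ/ → [p] before /β/; /p/ → [ʈ] before /ɳ/. In each pair only place changes, matching the following consonant, while manner and voice stay constant.
Nothing changes in [ɣʊvəɢqʊ]: there the adjacent consonants already agree in place (/ɢ/ and /q/ are both uvular), so this form is consistent with the same rule.
The rule targets /ɖ/ (voiced retroflex stop), which sits before the trigger /ɴ/ (uvular).
Changing only its place to uvular gives [ɢ] — the voiced uvular stop.

[fʊɢɴi]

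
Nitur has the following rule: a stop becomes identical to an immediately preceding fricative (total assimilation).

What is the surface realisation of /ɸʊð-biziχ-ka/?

[ɸʊððiziχχa]

/b/ is the segment targeted by the rule; it sits immediately after /ð/, so it assimilates completely and surfaces as [ð].
The same rule applies at the second boundary: /k/ → [χ] next to /χ/.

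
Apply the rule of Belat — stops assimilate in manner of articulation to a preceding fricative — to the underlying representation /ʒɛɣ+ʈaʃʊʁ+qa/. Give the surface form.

[ʒɛɣʂaʃʊʁχa]

The rule targets /ʈ/ (voiceless retroflex stop), which sits after the trigger /ɣ/ (fricative).
Changing only its manner to fricative gives [ʂ] — the voiceless retroflex fricative.
The same rule applies at the second boundary: /q/ → [χ] next to /ʁ/.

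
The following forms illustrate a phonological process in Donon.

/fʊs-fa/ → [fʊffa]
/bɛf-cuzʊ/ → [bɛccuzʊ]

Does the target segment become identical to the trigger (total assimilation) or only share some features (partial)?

total assimilation

The segment that alternates is /f/, which surfaces as [c] when adjacent to /c/.
The output [c] is identical to the trigger /c/ — every feature (place, manner, voicing) has been copied — so this is total assimilation.
The remaining alternation confirms this: /s/ → [f] before /f/ — in each case the output is a copy of the following consonant.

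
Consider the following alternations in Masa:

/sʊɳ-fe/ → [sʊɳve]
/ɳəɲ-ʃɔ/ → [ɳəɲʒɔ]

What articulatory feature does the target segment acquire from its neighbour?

voicing

The segment that alternates is /f/, which surfaces as [v] when adjacent to /ɳ/.
The change voiceless → voiced matches the voicing of the preceding /ɳ/, identifying this as voicing assimilation.
The other alternating form patterns the same way: /ʃ/ → [ʒ] after /ɲ/ (voiceless → voiced, matching voiced) — only voicing changes, and always toward the preceding segment.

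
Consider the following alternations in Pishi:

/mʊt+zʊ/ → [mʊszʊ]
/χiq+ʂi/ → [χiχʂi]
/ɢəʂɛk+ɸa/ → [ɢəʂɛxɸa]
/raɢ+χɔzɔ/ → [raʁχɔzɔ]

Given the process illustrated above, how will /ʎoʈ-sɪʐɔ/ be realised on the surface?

The data show regressive manner assimilation: /t/ → [s] before /z/; /q/ → [χ] before /ʂ/; /k/ → [x] before /ɸ/; /ɢ/ → [ʁ] before /χ/. In each pair only manner changes, matching the following consonant, while place and voice stay constant.
The rule targets /ʈ/ (voiceless retroflex stop), which sits before the trigger /s/ (fricative).
The voiceless retroflex fricative is [ʂ], so /ʈ/ → [ʂ].

[ʎoʂsɪʐɔ]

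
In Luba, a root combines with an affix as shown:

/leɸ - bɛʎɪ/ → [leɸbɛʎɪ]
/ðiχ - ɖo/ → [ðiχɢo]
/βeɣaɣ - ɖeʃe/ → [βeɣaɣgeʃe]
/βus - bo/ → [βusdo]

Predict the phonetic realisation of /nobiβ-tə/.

[nobiβpə]

The data show progressive place assimilation: /ɖ/ → [ɢ] after /χ/; /ɖ/ → [g] after /ɣ/; /b/ → [d] after /s/. In each pair only place changes, matching the preceding consonant, while manner and voice stay constant.
No alternation appears in [leɸbɛʎɪ]: there the adjacent consonants already agree in place (/b/ and /ɸ/ are both bilabial), so this form is consistent with the same rule.
The rule targets /t/ (voiceless alveolar stop), which sits after the trigger /β/ (bilabial).
A voiceless bilabial stop is [p], so the surface segment is [p].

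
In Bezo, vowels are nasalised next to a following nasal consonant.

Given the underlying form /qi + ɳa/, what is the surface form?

[qĩɳa]

/i/ sits next to the nasal /ɳ/ and is therefore nasalised to [ĩ].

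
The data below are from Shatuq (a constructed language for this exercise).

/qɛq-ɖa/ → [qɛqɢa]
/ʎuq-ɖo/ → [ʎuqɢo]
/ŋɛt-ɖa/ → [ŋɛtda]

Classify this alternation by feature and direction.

progressive place assimilation

Comparing underlying and surface forms, /ɖ/ → [ɢ] is the alternation; the neighbouring /q/ is constant.
/ɖ/ is retroflex while /q/ is uvular; the output [ɢ] is uvular, matching the trigger — so the feature that spreads is place.
Manner and voice are unchanged, so the assimilation is partial, not total.
Checking the remaining alternation: /ɖ/ → [d] after /t/ (retroflex → alveolar, matching alveolar) — only place changes, and always toward the preceding segment.
The trigger is the preceding segment, so the direction is progressive (perseverative).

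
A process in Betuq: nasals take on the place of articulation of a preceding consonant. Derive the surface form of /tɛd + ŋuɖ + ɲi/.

[tɛdnuɖɳi]

The rule targets /ŋ/ (voiced velar nasal), which sits after the trigger /d/ (alveolar).
A voiced alveolar nasal is [n], so the surface segment is [n].
At the second juncture, /ɲ/ likewise becomes [ɳ] adjacent to /ɖ/.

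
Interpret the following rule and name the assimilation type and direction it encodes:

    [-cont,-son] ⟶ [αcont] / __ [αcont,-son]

The shared variable α links the value of [cont] on the target to that of the neighbouring obstruent. [cont] distinguishes stops from fricatives — a manner-of-articulation feature — so this is manner assimilation.
The conditioning segment sits to the right of the focus bar, meaning the trigger follows the segment that changes — regressive assimilation.

regressive manner assimilation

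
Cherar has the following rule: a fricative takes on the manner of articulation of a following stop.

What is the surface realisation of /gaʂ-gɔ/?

[gaʈgɔ]

/ʂ/ is a voiceless retroflex fricative. The following trigger /g/ is a stop, so /ʂ/ must become a stop as well.
A voiceless retroflex stop is [ʈ], so the surface segment is [ʈ].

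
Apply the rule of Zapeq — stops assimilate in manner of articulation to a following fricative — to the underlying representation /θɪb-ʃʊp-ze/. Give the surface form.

[θɪβʃʊɸze]

/b/ is a voiced bilabial stop. The following trigger /ʃ/ is a fricative, so /b/ must become a fricative as well.
A voiced bilabial fricative is [β], so the surface segment is [β].
At the second juncture, /p/ likewise becomes [ɸ] adjacent to /z/.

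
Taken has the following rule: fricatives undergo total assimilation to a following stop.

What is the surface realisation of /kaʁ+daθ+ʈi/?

/ʁ/ is the segment targeted by the rule; it sits immediately before /d/, so it assimilates completely and surfaces as [d].
At the second juncture, /θ/ likewise becomes [ʈ] adjacent to /ʈ/.

[kaddaʈʈi]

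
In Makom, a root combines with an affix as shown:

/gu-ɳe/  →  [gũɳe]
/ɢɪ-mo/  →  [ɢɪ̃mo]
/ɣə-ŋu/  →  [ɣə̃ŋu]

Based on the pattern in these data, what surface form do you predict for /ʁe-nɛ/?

[ʁẽnɛ]

The data show regressive nasality assimilation (vowel nasalisation): /u/ → [ũ] before /ɳ/; /ɪ/ → [ɪ̃] before /m/; /ə/ → [ə̃] before /ŋ/ — a vowel is nasalised by an immediately following nasal consonant.
The vowel /e/ is adjacent to the following nasal /n/, so it acquires [+nasal] and surfaces as [ẽ].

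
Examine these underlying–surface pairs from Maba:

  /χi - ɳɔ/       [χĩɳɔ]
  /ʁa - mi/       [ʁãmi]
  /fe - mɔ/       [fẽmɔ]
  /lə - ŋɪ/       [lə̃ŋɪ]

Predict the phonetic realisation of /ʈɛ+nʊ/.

[ʈɛ̃nʊ]

The data show regressive nasality assimilation (vowel nasalisation): /i/ → [ĩ] before /ɳ/; /a/ → [ã] before /m/; /e/ → [ẽ] before /m/; /ə/ → [ə̃] before /ŋ/ — a vowel is nasalised by an immediately following nasal consonant.
/ɛ/ sits next to the nasal /n/ and is therefore nasalised to [ɛ̃].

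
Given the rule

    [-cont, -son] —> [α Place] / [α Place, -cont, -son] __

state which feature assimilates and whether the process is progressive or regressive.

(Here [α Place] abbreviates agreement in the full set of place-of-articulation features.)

progressive place assimilation

The rule copies the place features (abbreviated [Place]) from the environment onto the target, so the assimilating feature is place.
The conditioning segment sits to the left of the focus bar, meaning the trigger precedes the segment that changes — progressive assimilation.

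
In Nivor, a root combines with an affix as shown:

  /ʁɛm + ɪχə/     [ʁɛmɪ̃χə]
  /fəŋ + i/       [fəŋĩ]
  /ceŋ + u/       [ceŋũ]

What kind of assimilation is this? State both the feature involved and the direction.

The vowel /ɪ/ surfaces as nasalised [ɪ̃] next to the preceding nasal /m/ — it has acquired the [+nasal] feature of its neighbour.
Likewise in the remaining data: /i/ → [ĩ] after /ŋ/; /u/ → [ũ] after /ŋ/ — each time a vowel is nasalised next to a preceding nasal.
Because the conditioning nasal is to the left of the vowel that changes, the process is progressive (perseverative).

progressive nasality assimilation (vowel nasalisation)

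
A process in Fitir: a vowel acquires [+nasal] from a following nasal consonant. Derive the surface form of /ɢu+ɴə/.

/u/ sits next to the nasal /ɴ/ and is therefore nasalised to [ũ].

[ɢũɴə]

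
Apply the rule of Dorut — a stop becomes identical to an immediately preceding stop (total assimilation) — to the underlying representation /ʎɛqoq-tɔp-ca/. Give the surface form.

[ʎɛqoqqɔppa]

/t/ is the segment targeted by the rule; it sits immediately after /q/, so it assimilates completely and surfaces as [q].
At the second juncture, /c/ likewise becomes [p] adjacent to /p/.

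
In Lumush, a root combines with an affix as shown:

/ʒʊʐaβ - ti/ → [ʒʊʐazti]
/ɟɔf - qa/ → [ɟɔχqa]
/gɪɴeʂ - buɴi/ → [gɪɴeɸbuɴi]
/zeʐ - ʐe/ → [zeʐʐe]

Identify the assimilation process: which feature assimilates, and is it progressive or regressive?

Comparing underlying and surface forms, /β/ → [z] is the alternation; the neighbouring /t/ is constant.
The change bilabial → alveolar matches the place of the following /t/, identifying this as place assimilation.
Manner and voice are unchanged, so the assimilation is partial, not total.
The same holds elsewhere in the data: /f/ → [χ] before /q/ (labiodental → uvular, matching uvular); /ʂ/ → [ɸ] before /b/ (retroflex → bilabial, matching bilabial) — only place changes, and always toward the following segment.
No alternation appears in [zeʐʐe]: there the adjacent consonants already agree in place (/ʐ/ and /ʐ/ are both retroflex), so this form is consistent with the same rule.
The trigger is the following segment, so the direction is regressive (anticipatory).

regressive place assimilation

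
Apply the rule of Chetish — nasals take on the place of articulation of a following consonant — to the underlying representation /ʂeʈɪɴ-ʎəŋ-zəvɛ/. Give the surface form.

/ɴ/ is a voiced uvular nasal. The following trigger /ʎ/ is palatal, so /ɴ/ must become palatal as well.
Changing only its place to palatal gives [ɲ] — the voiced palatal nasal.
The same rule applies at the second boundary: /ŋ/ → [n] next to /z/.

[ʂeʈɪɲʎənzəvɛ]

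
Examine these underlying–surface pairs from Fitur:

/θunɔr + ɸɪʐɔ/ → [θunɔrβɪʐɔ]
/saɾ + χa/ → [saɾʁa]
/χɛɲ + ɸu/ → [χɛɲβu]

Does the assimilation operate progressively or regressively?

progressive

Comparing underlying and surface forms, /ɸ/ → [β] is the alternation; the neighbouring /r/ is constant.
/ɸ/ is voiceless while /r/ is voiced; the output [β] is voiced, matching the trigger — so the feature that spreads is voicing.
The other alternating forms pattern the same way: /χ/ → [ʁ] after /ɾ/ (voiceless → voiced, matching voiced); /ɸ/ → [β] after /ɲ/ (voiceless → voiced, matching voiced) — only voicing changes, and always toward the preceding segment.
Since the segment that changes follows the conditioning segment, the assimilation is progressive.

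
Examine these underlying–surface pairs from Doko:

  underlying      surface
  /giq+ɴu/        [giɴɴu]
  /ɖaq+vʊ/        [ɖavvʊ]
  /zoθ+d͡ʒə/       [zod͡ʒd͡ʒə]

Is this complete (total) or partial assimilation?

Comparing underlying and surface forms, /q/ → [ɴ] is the alternation; the neighbouring /ɴ/ is constant.
The output [ɴ] is identical to the trigger /ɴ/ — every feature (place, manner, voicing) has been copied — so this is total assimilation.
The other forms behave the same way: /q/ → [v] before /v/; /θ/ → [d͡ʒ] before /d͡ʒ/ — in each case the output is a copy of the following consonant.

total assimilation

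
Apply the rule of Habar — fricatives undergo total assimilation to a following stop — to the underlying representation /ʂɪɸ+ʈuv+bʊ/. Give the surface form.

/ɸ/ is the segment targeted by the rule; it sits immediately before /ʈ/, so it assimilates completely and surfaces as [ʈ].
At the second juncture, /v/ likewise becomes [b] adjacent to /b/.

[ʂɪʈʈubbʊ]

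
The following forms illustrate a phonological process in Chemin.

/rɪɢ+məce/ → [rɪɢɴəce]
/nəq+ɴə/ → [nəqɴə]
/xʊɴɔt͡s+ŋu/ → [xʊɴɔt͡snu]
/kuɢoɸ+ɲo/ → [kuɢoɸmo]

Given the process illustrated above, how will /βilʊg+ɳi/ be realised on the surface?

[βilʊgŋi]

The data show progressive place assimilation: /m/ → [ɴ] after /ɢ/; /ŋ/ → [n] after /t͡s/; /ɲ/ → [m] after /ɸ/. In each pair only place changes, matching the preceding consonant, while manner and voice stay constant.
No alternation appears in [nəqɴə]: there the adjacent consonants already agree in place (/ɴ/ and /q/ are both uvular), so this form is consistent with the same rule.
The rule targets /ɳ/ (voiced retroflex nasal), which sits after the trigger /g/ (velar).
A voiced velar nasal is [ŋ], so the surface segment is [ŋ].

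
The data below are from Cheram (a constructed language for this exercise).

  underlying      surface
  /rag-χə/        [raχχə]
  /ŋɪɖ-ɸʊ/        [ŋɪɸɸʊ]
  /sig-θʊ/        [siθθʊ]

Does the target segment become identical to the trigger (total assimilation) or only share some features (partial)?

Underlying /g/ is realised as [χ] next to /χ/; /χ/ itself does not change.
The output [χ] is identical to the trigger /χ/ — every feature (place, manner, voicing) has been copied — so this is total assimilation.
The remaining alternations confirm this: /ɖ/ → [ɸ] before /ɸ/; /g/ → [θ] before /θ/ — in each case the output is a copy of the following consonant.

total assimilation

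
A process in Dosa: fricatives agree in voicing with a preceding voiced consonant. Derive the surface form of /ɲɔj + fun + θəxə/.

[ɲɔjvunðəxə]

/f/ is a voiceless labiodental fricative. The preceding trigger /j/ is voiced, so /f/ must become voiced as well.
A voiced labiodental fricative is [v], so the surface segment is [v].
At the second juncture, /θ/ likewise becomes [ð] adjacent to /n/.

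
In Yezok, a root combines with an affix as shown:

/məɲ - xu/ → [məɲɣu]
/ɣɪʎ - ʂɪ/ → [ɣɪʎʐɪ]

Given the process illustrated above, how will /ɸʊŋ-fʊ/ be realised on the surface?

[ɸʊŋvʊ]

The data show progressive voicing assimilation: /x/ → [ɣ] after /ɲ/; /ʂ/ → [ʐ] after /ʎ/. In each pair only voicing changes, matching the preceding consonant, while place and manner stay constant.
/f/ is a voiceless labiodental fricative. The preceding trigger /ŋ/ is voiced, so /f/ must become voiced as well.
Changing only its voicing to voiced gives [v] — the voiced labiodental fricative.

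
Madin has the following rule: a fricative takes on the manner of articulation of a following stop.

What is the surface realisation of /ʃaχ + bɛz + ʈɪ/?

[ʃaqbɛdʈɪ]

/χ/ is a voiceless uvular fricative. The following trigger /b/ is a stop, so /χ/ must become a stop as well.
Changing only its manner to stop gives [q] — the voiceless uvular stop.
At the second juncture, /z/ likewise becomes [d] adjacent to /ʈ/.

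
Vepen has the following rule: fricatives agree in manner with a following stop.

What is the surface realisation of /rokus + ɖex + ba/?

[rokutɖekba]

/s/ is a voiceless alveolar fricative. The following trigger /ɖ/ is a stop, so /s/ must become a stop as well.
A voiceless alveolar stop is [t], so the surface segment is [t].
The same rule applies at the second boundary: /x/ → [k] next to /b/.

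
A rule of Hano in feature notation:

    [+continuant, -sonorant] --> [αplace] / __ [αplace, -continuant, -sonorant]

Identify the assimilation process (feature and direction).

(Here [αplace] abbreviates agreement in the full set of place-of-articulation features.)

The rule copies the place features (abbreviated [place]) from the environment onto the target, so the assimilating feature is place.
The conditioning segment sits to the right of the focus bar, meaning the trigger follows the segment that changes — regressive assimilation.

regressive place assimilation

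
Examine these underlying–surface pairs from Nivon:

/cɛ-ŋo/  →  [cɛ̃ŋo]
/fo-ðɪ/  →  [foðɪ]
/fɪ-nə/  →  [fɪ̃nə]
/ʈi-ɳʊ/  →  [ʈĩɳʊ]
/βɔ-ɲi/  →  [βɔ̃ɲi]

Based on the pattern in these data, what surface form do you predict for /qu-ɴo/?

The data show regressive nasality assimilation (vowel nasalisation): /ɛ/ → [ɛ̃] before /ŋ/; /ɪ/ → [ɪ̃] before /n/; /i/ → [ĩ] before /ɳ/; /ɔ/ → [ɔ̃] before /ɲ/ — a vowel is nasalised by an immediately following nasal consonant.
No change occurs in [foðɪ] because the vowel at the boundary is adjacent to an oral consonant, not a nasal (/o/ next to /ð/).
/u/ sits next to the nasal /ɴ/ and is therefore nasalised to [ũ].

[qũɴo]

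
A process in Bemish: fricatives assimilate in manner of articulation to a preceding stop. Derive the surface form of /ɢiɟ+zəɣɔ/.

/z/ is a voiced alveolar fricative. The preceding trigger /ɟ/ is a stop, so /z/ must become a stop as well.
The voiced alveolar stop is [d], so /z/ → [d].

[ɢiɟdəɣɔ]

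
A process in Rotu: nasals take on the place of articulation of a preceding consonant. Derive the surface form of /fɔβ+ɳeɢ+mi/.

/ɳ/ is a voiced retroflex nasal. The preceding trigger /β/ is bilabial, so /ɳ/ must become bilabial as well.
The voiced bilabial nasal is [m], so /ɳ/ → [m].
At the second juncture, /m/ likewise becomes [ɴ] adjacent to /ɢ/.

[fɔβmeɢɴi]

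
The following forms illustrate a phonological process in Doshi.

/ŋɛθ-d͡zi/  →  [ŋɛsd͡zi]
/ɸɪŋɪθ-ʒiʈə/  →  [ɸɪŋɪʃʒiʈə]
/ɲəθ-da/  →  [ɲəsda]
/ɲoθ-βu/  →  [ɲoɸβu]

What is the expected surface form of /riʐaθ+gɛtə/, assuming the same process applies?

[riʐaxgɛtə]

The data show regressive place assimilation: /θ/ → [s] before /d͡z/; /θ/ → [ʃ] before /ʒ/; /θ/ → [s] before /d/; /θ/ → [ɸ] before /β/. In each pair only place changes, matching the following consonant, while manner and voice stay constant.
The rule targets /θ/ (voiceless dental fricative), which sits before the trigger /g/ (velar).
The voiceless velar fricative is [x], so /θ/ → [x].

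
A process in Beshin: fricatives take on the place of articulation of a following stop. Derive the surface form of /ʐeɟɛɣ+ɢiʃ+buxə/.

[ʐeɟɛʁɢiɸbuxə]

/ɣ/ is a voiced velar fricative. The following trigger /ɢ/ is uvular, so /ɣ/ must become uvular as well.
Changing only its place to uvular gives [ʁ] — the voiced uvular fricative.
The same rule applies at the second boundary: /ʃ/ → [ɸ] next to /b/.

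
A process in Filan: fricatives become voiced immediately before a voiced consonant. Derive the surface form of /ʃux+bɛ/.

[ʃuɣbɛ]

/x/ is a voiceless velar fricative. The following trigger /b/ is voiced, so /x/ must become voiced as well.
A voiced velar fricative is [ɣ], so the surface segment is [ɣ].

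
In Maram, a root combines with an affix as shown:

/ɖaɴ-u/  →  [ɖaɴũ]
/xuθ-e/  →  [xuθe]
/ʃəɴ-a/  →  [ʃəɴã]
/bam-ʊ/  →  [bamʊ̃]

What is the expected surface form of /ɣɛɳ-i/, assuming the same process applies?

The data show progressive nasality assimilation (vowel nasalisation): /u/ → [ũ] after /ɴ/; /a/ → [ã] after /ɴ/; /ʊ/ → [ʊ̃] after /m/ — a vowel is nasalised by an immediately preceding nasal consonant.
No change occurs in [xuθe] because the vowel at the boundary is adjacent to an oral consonant, not a nasal (/e/ next to /θ/).
/i/ sits next to the nasal /ɳ/ and is therefore nasalised to [ĩ].

[ɣɛɳĩ]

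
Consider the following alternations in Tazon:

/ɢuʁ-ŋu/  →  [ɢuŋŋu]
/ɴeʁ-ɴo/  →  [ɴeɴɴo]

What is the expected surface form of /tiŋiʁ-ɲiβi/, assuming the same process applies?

The data show regressive total assimilation (/ʁ/ → [ŋ] before /ŋ/; /ʁ/ → [ɴ] before /ɴ/): in every case the target segment becomes identical to its following neighbour, copying more than a single feature.
/ʁ/ is the segment targeted by the rule; it sits immediately before /ɲ/, so it assimilates completely and surfaces as [ɲ].

[tiŋiɲɲiβi]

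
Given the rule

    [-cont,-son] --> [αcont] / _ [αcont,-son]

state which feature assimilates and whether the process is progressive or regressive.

The rule copies [cont] (continuancy) from the environment onto the target stops; since [±cont] encodes the stop/fricative manner contrast, the assimilating dimension is manner.
The conditioning segment sits to the right of the focus bar, meaning the trigger follows the segment that changes — regressive assimilation.

regressive manner assimilation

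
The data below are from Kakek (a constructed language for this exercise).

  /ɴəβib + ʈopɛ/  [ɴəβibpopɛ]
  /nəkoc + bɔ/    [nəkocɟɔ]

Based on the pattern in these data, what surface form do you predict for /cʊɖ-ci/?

The data show progressive place assimilation: /ʈ/ → [p] after /b/; /b/ → [ɟ] after /c/. In each pair only place changes, matching the preceding consonant, while manner and voice stay constant.
The rule targets /c/ (voiceless palatal stop), which sits after the trigger /ɖ/ (retroflex).
The voiceless retroflex stop is [ʈ], so /c/ → [ʈ].

[cʊɖʈi]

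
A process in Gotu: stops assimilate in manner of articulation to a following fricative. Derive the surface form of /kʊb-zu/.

The rule targets /b/ (voiced bilabial stop), which sits before the trigger /z/ (fricative).
Changing only its manner to fricative gives [β] — the voiced bilabial fricative.

[kʊβzu]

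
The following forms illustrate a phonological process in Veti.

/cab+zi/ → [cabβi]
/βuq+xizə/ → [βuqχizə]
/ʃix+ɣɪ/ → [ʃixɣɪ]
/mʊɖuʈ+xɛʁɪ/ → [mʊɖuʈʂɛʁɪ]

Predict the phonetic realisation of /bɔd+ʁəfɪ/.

The data show progressive place assimilation: /z/ → [β] after /b/; /x/ → [χ] after /q/; /x/ → [ʂ] after /ʈ/. In each pair only place changes, matching the preceding consonant, while manner and voice stay constant.
Nothing changes in [ʃixɣɪ]: there the adjacent consonants already agree in place (/ɣ/ and /x/ are both velar), so this form is consistent with the same rule.
/ʁ/ is a voiced uvular fricative. The preceding trigger /d/ is alveolar, so /ʁ/ must become alveolar as well.
A voiced alveolar fricative is [z], so the surface segment is [z].

[bɔdzəfɪ]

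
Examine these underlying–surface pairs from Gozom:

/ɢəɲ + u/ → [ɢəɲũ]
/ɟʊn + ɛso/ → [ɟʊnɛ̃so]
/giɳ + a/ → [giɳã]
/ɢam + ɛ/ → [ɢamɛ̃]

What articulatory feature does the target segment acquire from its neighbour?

The vowel /u/ surfaces as nasalised [ũ] next to the preceding nasal /ɲ/ — it has acquired the [+nasal] feature of its neighbour.
The other forms show the same pattern: /ɛ/ → [ɛ̃] after /n/; /a/ → [ã] after /ɳ/; /ɛ/ → [ɛ̃] after /m/ — each time a vowel is nasalised next to a preceding nasal.

nasality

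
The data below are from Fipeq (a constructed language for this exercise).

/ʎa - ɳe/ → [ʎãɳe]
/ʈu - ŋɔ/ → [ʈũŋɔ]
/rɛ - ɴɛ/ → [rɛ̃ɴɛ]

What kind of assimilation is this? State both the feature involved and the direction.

The vowel /a/ surfaces as nasalised [ã] next to the following nasal /ɳ/ — it has acquired the [+nasal] feature of its neighbour.
The other forms show the same pattern: /u/ → [ũ] before /ŋ/; /ɛ/ → [ɛ̃] before /ɴ/ — each time a vowel is nasalised next to a following nasal.
Because the conditioning nasal is to the right of the vowel that changes, the process is regressive (anticipatory).

regressive nasality assimilation (vowel nasalisation)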